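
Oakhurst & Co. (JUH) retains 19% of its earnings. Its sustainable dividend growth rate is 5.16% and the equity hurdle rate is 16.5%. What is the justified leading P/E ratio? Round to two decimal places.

Payout ratio b = 1 − 0.19 = 0.81.
Justified leading P/E = b/(r−g) = 0.81/(0.165−0.0516) = 7.1429

7.14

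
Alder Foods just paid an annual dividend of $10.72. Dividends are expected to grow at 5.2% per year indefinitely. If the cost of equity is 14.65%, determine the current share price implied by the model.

Gordon growth model: P₀ = D₁/(r − g). D₁ = 10.72 × (1 + 0.052) = 11.2774.
P₀ = 11.2774 / (0.1465 − 0.052) = 11.2774 / 0.0945 = 119.3380

$119.34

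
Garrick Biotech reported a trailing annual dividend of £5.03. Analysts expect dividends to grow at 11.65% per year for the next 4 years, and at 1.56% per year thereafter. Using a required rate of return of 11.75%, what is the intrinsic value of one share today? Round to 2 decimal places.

Two-stage DDM. Project D₁…D_4 at 0.1165, terminal growth 0.0156, discount at r = 0.1175.
D_1 = 5.6160
D_2 = 6.2703
D_3 = 7.0007
D_4 = 7.8163
Terminal value at t=4: TV = D_5/(r−g) = 7.9383/(0.1175−0.0156) = 77.9025
P₀ = 5.6160/(1+0.1175)^1 + 6.2703/(1+0.1175)^2 + 7.0007/(1+0.1175)^3 + 7.8163/(1+0.1175)^4 + 77.9025/(1+0.1175)^4 = 70.0280

£70.03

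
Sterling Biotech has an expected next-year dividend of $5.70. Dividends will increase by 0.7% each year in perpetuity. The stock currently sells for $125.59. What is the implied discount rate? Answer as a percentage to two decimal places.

5.24%

Rearranging the constant-growth DDM: r = D₁/P₀ + g.
r = 5.7000 / 125.59 + 0.007 = 0.04539 + 0.007 = 0.05239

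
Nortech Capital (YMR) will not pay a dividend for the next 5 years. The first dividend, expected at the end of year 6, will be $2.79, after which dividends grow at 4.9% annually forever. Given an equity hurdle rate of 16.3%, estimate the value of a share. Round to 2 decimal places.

$11.50

Deferred-dividend DDM. At t=5 the remaining stream is a growing perpetuity with first payment D_6 = 2.79.
V_5 = D_6/(r−g) = 2.79/(0.163−0.049) = 24.4737
P₀ = V_5/(1+r)^5 = 24.4737/(1+0.163)^5 = 11.5027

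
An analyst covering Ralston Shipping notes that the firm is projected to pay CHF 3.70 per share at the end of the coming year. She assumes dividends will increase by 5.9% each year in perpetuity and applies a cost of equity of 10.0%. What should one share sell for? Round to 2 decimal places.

CHF 90.24

Gordon growth model: P₀ = D₁/(r − g), with D₁ = 3.70 given directly.
P₀ = 3.7000 / (0.1 − 0.059) = 3.7000 / 0.041 = 90.2439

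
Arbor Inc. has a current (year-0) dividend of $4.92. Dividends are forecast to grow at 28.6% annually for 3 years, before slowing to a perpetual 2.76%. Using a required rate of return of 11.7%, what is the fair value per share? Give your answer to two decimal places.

Two-stage DDM. Project D₁…D_3 at 0.286, terminal growth 0.0276, discount at r = 0.117.
D_1 = 6.3271
D_2 = 8.1367
D_3 = 10.4638
Terminal value at t=3: TV = D_4/(r−g) = 10.7526/(0.117−0.0276) = 120.2748
P₀ = 6.3271/(1+0.117)^1 + 8.1367/(1+0.117)^2 + 10.4638/(1+0.117)^3 + 120.2748/(1+0.117)^3 = 105.9947

$105.99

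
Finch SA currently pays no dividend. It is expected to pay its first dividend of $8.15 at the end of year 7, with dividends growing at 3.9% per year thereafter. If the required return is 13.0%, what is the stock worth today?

$43.02

Deferred-dividend DDM. At t=6 the remaining stream is a growing perpetuity with first payment D_7 = 8.15.
V_6 = D_7/(r−g) = 8.15/(0.13−0.039) = 89.5604
P₀ = V_6/(1+r)^6 = 89.5604/(1+0.13)^6 = 43.0175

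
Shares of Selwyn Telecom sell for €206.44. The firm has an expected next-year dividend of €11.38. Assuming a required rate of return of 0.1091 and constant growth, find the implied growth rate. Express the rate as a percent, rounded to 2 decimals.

From P₀ = D₁/(r − g), the implied growth is g = r − D₁/P₀.
g = 0.1091 − 11.38/206.44 = 0.1091 − 0.05512 = 0.05398

5.40%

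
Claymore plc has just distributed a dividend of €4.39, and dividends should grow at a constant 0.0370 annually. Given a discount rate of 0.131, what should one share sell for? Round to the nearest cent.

€48.43

Gordon growth model: P₀ = D₁/(r − g). D₁ = 4.39 × (1 + 0.037) = 4.5524.
P₀ = 4.5524 / (0.131 − 0.037) = 4.5524 / 0.094 = 48.4301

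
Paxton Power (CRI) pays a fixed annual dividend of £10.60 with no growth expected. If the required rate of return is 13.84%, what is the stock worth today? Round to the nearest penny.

Zero-growth DDM (perpetuity): P₀ = D/r = 10.60 / 0.1384 = 76.5896

£76.59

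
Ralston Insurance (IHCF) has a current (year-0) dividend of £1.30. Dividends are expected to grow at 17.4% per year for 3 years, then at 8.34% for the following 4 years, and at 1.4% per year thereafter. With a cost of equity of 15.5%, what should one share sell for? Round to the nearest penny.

Three-stage DDM. Project D₁…D_7; terminal Gordon value at t=7 with g = 0.014; discount at r = 0.155.
D_1 = 1.5262
D_2 = 1.7918
D_3 = 2.1035
D_4 = 2.2790
D_5 = 2.4690
D_6 = 2.6749
D_7 = 2.8980
TV_7 = 2.9386/(0.155−0.014) = 20.8412
P₀ = Σ Dₜ/(1+r)ᵗ + TV_7/(1+r)^7 = 16.2957

£16.30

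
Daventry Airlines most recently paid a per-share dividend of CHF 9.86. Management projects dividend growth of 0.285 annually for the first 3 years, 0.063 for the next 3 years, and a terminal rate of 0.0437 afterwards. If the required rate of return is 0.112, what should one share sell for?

Three-stage DDM. Project D₁…D_6; terminal Gordon value at t=6 with g = 0.0437; discount at r = 0.112.
D_1 = 12.6701
D_2 = 16.2811
D_3 = 20.9212
D_4 = 22.2392
D_5 = 23.6403
D_6 = 25.1296
TV_6 = 26.2278/(0.112−0.0437) = 384.0087
P₀ = Σ Dₜ/(1+r)ᵗ + TV_6/(1+r)^6 = 284.6159

CHF 284.62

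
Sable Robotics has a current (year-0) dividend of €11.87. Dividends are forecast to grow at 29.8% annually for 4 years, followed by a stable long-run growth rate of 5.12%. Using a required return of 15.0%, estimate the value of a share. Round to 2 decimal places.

Two-stage DDM. Project D₁…D_4 at 0.298, terminal growth 0.0512, discount at r = 0.15.
D_1 = 15.4073
D_2 = 19.9986
D_3 = 25.9582
D_4 = 33.6938
Terminal value at t=4: TV = D_5/(r−g) = 35.4189/(0.15−0.0512) = 358.4907
P₀ = 15.4073/(1+0.15)^1 + 19.9986/(1+0.15)^2 + 25.9582/(1+0.15)^3 + 33.6938/(1+0.15)^4 + 358.4907/(1+0.15)^4 = 269.8201

€269.82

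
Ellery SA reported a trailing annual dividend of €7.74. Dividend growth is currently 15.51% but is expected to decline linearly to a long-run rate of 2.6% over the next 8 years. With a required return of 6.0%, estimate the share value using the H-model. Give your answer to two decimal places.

H-model: P₀ = D₀[(1+g_L) + H(g_S−g_L)]/(r−g_L), with H = 8/2 = 4.
P₀ = 7.74 × [(1+0.026) + 4×(0.1551−0.026)] / (0.06−0.026)
   = 7.74 × 1.5424 / 0.034 = 351.1228

€351.12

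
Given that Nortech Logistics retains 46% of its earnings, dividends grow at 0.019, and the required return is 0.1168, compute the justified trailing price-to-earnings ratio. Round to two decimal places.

Payout ratio b = 1 − 0.46 = 0.54.
Justified trailing P/E = b(1+g)/(r−g) = 0.54×(1+0.019)/(0.1168−0.019) = 5.6264

5.63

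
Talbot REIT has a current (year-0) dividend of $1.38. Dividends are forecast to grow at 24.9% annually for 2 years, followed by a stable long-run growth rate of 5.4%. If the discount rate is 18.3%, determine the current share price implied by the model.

Two-stage DDM. Project D₁…D_2 at 0.249, terminal growth 0.054, discount at r = 0.183.
D_1 = 1.7236
D_2 = 2.1528
Terminal value at t=2: TV = D_3/(r−g) = 2.2691/(0.183−0.054) = 17.5896
P₀ = 1.7236/(1+0.183)^1 + 2.1528/(1+0.183)^2 + 17.5896/(1+0.183)^2 = 15.5638

$15.56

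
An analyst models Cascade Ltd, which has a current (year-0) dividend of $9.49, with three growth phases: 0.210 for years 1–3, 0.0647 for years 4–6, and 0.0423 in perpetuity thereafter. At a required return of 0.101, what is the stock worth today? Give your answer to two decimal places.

Three-stage DDM. Project D₁…D_6; terminal Gordon value at t=6 with g = 0.0423; discount at r = 0.101.
D_1 = 11.4829
D_2 = 13.8943
D_3 = 16.8121
D_4 = 17.8999
D_5 = 19.0580
D_6 = 20.2910
TV_6 = 21.1493/(0.101−0.0423) = 360.2954
P₀ = Σ Dₜ/(1+r)ᵗ + TV_6/(1+r)^6 = 272.1128

$272.11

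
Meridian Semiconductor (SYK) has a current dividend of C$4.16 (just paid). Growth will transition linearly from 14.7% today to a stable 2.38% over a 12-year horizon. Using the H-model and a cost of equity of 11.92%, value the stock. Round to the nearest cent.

C$76.88

H-model: P₀ = D₀[(1+g_L) + H(g_S−g_L)]/(r−g_L), with H = 12/2 = 6.
P₀ = 4.16 × [(1+0.0238) + 6×(0.147−0.0238)] / (0.1192−0.0238)
   = 4.16 × 1.7630 / 0.0954 = 76.8771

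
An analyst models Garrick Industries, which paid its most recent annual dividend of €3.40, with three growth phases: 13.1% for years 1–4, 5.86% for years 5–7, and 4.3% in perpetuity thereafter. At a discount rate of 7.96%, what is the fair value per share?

Three-stage DDM. Project D₁…D_7; terminal Gordon value at t=7 with g = 0.043; discount at r = 0.0796.
D_1 = 3.8454
D_2 = 4.3491
D_3 = 4.9189
D_4 = 5.5633
D_5 = 5.8893
D_6 = 6.2344
D_7 = 6.5997
TV_7 = 6.8835/(0.0796−0.043) = 188.0738
P₀ = Σ Dₜ/(1+r)ᵗ + TV_7/(1+r)^7 = 137.1357

€137.14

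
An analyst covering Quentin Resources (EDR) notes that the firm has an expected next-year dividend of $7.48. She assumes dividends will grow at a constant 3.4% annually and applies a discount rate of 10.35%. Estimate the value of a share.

Gordon growth model: P₀ = D₁/(r − g), with D₁ = 7.48 given directly.
P₀ = 7.4800 / (0.1035 − 0.034) = 7.4800 / 0.0695 = 107.6259

$107.63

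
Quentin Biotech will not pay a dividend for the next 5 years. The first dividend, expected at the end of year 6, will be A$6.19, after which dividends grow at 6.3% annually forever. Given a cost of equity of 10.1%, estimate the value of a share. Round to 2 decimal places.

Deferred-dividend DDM. At t=5 the remaining stream is a growing perpetuity with first payment D_6 = 6.19.
V_5 = D_6/(r−g) = 6.19/(0.101−0.063) = 162.8947
P₀ = V_5/(1+r)^5 = 162.8947/(1+0.101)^5 = 100.6863

A$100.69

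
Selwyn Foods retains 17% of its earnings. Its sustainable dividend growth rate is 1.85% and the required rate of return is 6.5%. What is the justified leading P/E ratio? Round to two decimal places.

Payout ratio b = 1 − 0.17 = 0.83.
Justified leading P/E = b/(r−g) = 0.83/(0.065−0.0185) = 17.8495

17.85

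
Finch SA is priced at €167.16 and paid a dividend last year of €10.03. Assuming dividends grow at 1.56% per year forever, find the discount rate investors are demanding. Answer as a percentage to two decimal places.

7.65%

Rearranging the constant-growth DDM: r = D₁/P₀ + g.
D₁ = 10.03 × (1 + 0.0156) = 10.1865.
r = 10.1865 / 167.16 + 0.0156 = 0.06094 + 0.0156 = 0.07654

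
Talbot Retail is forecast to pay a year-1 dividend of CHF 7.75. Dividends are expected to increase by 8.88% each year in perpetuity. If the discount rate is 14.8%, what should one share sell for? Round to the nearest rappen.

CHF 130.91

Gordon growth model: P₀ = D₁/(r − g), with D₁ = 7.75 given directly.
P₀ = 7.7500 / (0.148 − 0.0888) = 7.7500 / 0.0592 = 130.9122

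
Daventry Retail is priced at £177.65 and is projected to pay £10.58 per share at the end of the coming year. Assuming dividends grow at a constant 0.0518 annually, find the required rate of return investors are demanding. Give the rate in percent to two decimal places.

Rearranging the constant-growth DDM: r = D₁/P₀ + g.
r = 10.5800 / 177.65 + 0.0518 = 0.05956 + 0.0518 = 0.11136

11.14%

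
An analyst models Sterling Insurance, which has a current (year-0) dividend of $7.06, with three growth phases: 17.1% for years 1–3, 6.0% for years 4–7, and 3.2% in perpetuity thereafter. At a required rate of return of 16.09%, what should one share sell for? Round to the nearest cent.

Three-stage DDM. Project D₁…D_7; terminal Gordon value at t=7 with g = 0.032; discount at r = 0.1609.
D_1 = 8.2673
D_2 = 9.6810
D_3 = 11.3364
D_4 = 12.0166
D_5 = 12.7376
D_6 = 13.5018
D_7 = 14.3120
TV_7 = 14.7699/(0.1609−0.032) = 114.5844
P₀ = Σ Dₜ/(1+r)ᵗ + TV_7/(1+r)^7 = 85.0843

$85.08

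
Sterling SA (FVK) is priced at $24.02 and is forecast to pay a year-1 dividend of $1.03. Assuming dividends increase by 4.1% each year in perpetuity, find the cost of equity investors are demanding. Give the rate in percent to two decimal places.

8.39%

Rearranging the constant-growth DDM: r = D₁/P₀ + g.
r = 1.0300 / 24.02 + 0.041 = 0.04288 + 0.041 = 0.08388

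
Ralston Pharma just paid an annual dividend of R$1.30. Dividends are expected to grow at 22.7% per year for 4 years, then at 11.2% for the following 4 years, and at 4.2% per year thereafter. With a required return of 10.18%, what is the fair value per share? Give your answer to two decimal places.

Three-stage DDM. Project D₁…D_8; terminal Gordon value at t=8 with g = 0.042; discount at r = 0.1018.
D_1 = 1.5951
D_2 = 1.9572
D_3 = 2.4015
D_4 = 2.9466
D_5 = 3.2766
D_6 = 3.6436
D_7 = 4.0517
D_8 = 4.5055
TV_8 = 4.6947/(0.1018−0.042) = 78.5068
P₀ = Σ Dₜ/(1+r)ᵗ + TV_8/(1+r)^8 = 51.1875

R$51.19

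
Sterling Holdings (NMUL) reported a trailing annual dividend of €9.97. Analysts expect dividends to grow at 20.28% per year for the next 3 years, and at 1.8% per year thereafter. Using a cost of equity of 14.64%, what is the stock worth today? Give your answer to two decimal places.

Two-stage DDM. Project D₁…D_3 at 0.2028, terminal growth 0.018, discount at r = 0.1464.
D_1 = 11.9919
D_2 = 14.4239
D_3 = 17.3490
Terminal value at t=3: TV = D_4/(r−g) = 17.6613/(0.1464−0.018) = 137.5492
P₀ = 11.9919/(1+0.1464)^1 + 14.4239/(1+0.1464)^2 + 17.3490/(1+0.1464)^3 + 137.5492/(1+0.1464)^3 = 124.2463

€124.25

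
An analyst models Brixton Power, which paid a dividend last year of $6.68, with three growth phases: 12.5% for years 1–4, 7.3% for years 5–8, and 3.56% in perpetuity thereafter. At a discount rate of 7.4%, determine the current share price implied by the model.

Three-stage DDM. Project D₁…D_8; terminal Gordon value at t=8 with g = 0.0356; discount at r = 0.074.
D_1 = 7.5150
D_2 = 8.4544
D_3 = 9.5112
D_4 = 10.7001
D_5 = 11.4812
D_6 = 12.3193
D_7 = 13.2186
D_8 = 14.1836
TV_8 = 14.6885/(0.074−0.0356) = 382.5131
P₀ = Σ Dₜ/(1+r)ᵗ + TV_8/(1+r)^8 = 278.2186

$278.22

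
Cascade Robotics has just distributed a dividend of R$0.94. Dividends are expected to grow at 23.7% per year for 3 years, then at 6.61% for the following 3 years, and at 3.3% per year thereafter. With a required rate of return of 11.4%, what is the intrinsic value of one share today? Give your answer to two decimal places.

Three-stage DDM. Project D₁…D_6; terminal Gordon value at t=6 with g = 0.033; discount at r = 0.114.
D_1 = 1.1628
D_2 = 1.4384
D_3 = 1.7792
D_4 = 1.8969
D_5 = 2.0222
D_6 = 2.1559
TV_6 = 2.2271/(0.114−0.033) = 27.4945
P₀ = Σ Dₜ/(1+r)ᵗ + TV_6/(1+r)^6 = 21.4141

R$21.41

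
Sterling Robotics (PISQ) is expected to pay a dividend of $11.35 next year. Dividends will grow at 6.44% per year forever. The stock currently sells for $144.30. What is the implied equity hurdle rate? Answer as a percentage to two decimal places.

Rearranging the constant-growth DDM: r = D₁/P₀ + g.
r = 11.3500 / 144.30 + 0.0644 = 0.07866 + 0.0644 = 0.14306

14.31%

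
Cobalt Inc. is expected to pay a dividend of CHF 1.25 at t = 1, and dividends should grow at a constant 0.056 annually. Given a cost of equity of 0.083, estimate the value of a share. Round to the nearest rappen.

Gordon growth model: P₀ = D₁/(r − g), with D₁ = 1.25 given directly.
P₀ = 1.2500 / (0.083 − 0.056) = 1.2500 / 0.027 = 46.2963

CHF 46.30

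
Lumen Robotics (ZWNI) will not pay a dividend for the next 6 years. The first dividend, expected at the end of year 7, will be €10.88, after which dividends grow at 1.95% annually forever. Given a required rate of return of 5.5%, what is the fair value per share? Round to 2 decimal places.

€222.27

Deferred-dividend DDM. At t=6 the remaining stream is a growing perpetuity with first payment D_7 = 10.88.
V_6 = D_7/(r−g) = 10.88/(0.055−0.0195) = 306.4789
P₀ = V_6/(1+r)^6 = 306.4789/(1+0.055)^6 = 222.2725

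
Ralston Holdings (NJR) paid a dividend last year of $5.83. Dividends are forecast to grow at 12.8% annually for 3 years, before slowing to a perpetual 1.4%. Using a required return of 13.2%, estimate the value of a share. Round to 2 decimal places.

$66.94

Two-stage DDM. Project D₁…D_3 at 0.128, terminal growth 0.014, discount at r = 0.132.
D_1 = 6.5762
D_2 = 7.4180
D_3 = 8.3675
Terminal value at t=3: TV = D_4/(r−g) = 8.4846/(0.132−0.014) = 71.9038
P₀ = 6.5762/(1+0.132)^1 + 7.4180/(1+0.132)^2 + 8.3675/(1+0.132)^3 + 71.9038/(1+0.132)^3 = 66.9360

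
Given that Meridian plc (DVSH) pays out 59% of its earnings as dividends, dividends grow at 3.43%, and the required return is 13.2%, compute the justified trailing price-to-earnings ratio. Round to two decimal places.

Justified trailing P/E = b(1+g)/(r−g) = 0.59×(1+0.0343)/(0.132−0.0343) = 6.2460

6.25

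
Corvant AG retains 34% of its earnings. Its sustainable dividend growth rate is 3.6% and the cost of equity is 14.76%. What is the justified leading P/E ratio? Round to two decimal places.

5.91

Payout ratio b = 1 − 0.34 = 0.66.
Justified leading P/E = b/(r−g) = 0.66/(0.1476−0.036) = 5.9140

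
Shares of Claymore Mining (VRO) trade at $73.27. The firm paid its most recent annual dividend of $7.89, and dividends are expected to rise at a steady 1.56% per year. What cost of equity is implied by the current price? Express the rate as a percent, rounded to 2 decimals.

12.50%

Rearranging the constant-growth DDM: r = D₁/P₀ + g.
D₁ = 7.89 × (1 + 0.0156) = 8.0131.
r = 8.0131 / 73.27 + 0.0156 = 0.10936 + 0.0156 = 0.12496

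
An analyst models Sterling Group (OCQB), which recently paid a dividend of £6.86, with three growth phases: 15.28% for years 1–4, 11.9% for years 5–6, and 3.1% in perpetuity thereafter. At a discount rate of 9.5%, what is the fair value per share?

£190.44

Three-stage DDM. Project D₁…D_6; terminal Gordon value at t=6 with g = 0.031; discount at r = 0.095.
D_1 = 7.9082
D_2 = 9.1166
D_3 = 10.5096
D_4 = 12.1155
D_5 = 13.5572
D_6 = 15.1705
TV_6 = 15.6408/(0.095−0.031) = 244.3874
P₀ = Σ Dₜ/(1+r)ᵗ + TV_6/(1+r)^6 = 190.4431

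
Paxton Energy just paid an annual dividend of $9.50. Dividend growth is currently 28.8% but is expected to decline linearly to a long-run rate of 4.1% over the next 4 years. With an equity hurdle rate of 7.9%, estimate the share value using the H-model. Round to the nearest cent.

$383.75

H-model: P₀ = D₀[(1+g_L) + H(g_S−g_L)]/(r−g_L), with H = 4/2 = 2.
P₀ = 9.50 × [(1+0.041) + 2×(0.288−0.041)] / (0.079−0.041)
   = 9.50 × 1.5350 / 0.038 = 383.7500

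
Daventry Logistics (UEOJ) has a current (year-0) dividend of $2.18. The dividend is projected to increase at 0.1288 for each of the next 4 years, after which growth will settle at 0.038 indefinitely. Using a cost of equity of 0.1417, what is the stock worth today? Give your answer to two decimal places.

$29.33

Two-stage DDM. Project D₁…D_4 at 0.1288, terminal growth 0.038, discount at r = 0.1417.
D_1 = 2.4608
D_2 = 2.7777
D_3 = 3.1355
D_4 = 3.5394
Terminal value at t=4: TV = D_5/(r−g) = 3.6739/(0.1417−0.038) = 35.4277
P₀ = 2.4608/(1+0.1417)^1 + 2.7777/(1+0.1417)^2 + 3.1355/(1+0.1417)^3 + 3.5394/(1+0.1417)^4 + 35.4277/(1+0.1417)^4 = 29.3278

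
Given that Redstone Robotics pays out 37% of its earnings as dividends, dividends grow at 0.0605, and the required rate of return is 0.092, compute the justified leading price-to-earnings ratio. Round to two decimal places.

Justified leading P/E = b/(r−g) = 0.37/(0.092−0.0605) = 11.7460

11.75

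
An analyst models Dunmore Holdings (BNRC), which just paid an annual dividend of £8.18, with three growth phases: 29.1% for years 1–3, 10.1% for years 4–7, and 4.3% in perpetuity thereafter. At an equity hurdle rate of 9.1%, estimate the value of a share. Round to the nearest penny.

£395.61

Three-stage DDM. Project D₁…D_7; terminal Gordon value at t=7 with g = 0.043; discount at r = 0.091.
D_1 = 10.5604
D_2 = 13.6335
D_3 = 17.6008
D_4 = 19.3785
D_5 = 21.3357
D_6 = 23.4906
D_7 = 25.8631
TV_7 = 26.9753/(0.091−0.043) = 561.9846
P₀ = Σ Dₜ/(1+r)ᵗ + TV_7/(1+r)^7 = 395.6135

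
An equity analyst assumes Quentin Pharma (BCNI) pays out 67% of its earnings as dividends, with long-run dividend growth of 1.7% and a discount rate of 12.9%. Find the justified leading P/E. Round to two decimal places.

Justified leading P/E = b/(r−g) = 0.67/(0.129−0.017) = 5.9821

5.98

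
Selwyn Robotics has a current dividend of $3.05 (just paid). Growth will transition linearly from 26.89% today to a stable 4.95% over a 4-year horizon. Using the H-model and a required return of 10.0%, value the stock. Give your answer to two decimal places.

H-model: P₀ = D₀[(1+g_L) + H(g_S−g_L)]/(r−g_L), with H = 4/2 = 2.
P₀ = 3.05 × [(1+0.0495) + 2×(0.2689−0.0495)] / (0.1−0.0495)
   = 3.05 × 1.4883 / 0.0505 = 89.8874

$89.89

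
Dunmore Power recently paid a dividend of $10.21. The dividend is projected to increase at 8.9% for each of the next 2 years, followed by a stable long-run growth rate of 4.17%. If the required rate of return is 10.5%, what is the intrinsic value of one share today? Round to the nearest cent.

Two-stage DDM. Project D₁…D_2 at 0.089, terminal growth 0.0417, discount at r = 0.105.
D_1 = 11.1187
D_2 = 12.1083
Terminal value at t=2: TV = D_3/(r−g) = 12.6132/(0.105−0.0417) = 199.2602
P₀ = 11.1187/(1+0.105)^1 + 12.1083/(1+0.105)^2 + 199.2602/(1+0.105)^2 = 183.1695

$183.17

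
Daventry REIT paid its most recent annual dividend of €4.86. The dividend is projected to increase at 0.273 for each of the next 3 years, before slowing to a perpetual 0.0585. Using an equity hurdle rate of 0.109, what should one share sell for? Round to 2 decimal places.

Two-stage DDM. Project D₁…D_3 at 0.273, terminal growth 0.0585, discount at r = 0.109.
D_1 = 6.1868
D_2 = 7.8758
D_3 = 10.0259
Terminal value at t=3: TV = D_4/(r−g) = 10.6124/(0.109−0.0585) = 210.1459
P₀ = 6.1868/(1+0.109)^1 + 7.8758/(1+0.109)^2 + 10.0259/(1+0.109)^3 + 210.1459/(1+0.109)^3 = 173.4060

€173.41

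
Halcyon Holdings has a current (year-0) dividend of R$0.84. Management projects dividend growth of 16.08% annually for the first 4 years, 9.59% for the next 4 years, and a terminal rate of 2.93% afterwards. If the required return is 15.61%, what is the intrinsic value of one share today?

R$11.98

Three-stage DDM. Project D₁…D_8; terminal Gordon value at t=8 with g = 0.0293; discount at r = 0.1561.
D_1 = 0.9751
D_2 = 1.1319
D_3 = 1.3139
D_4 = 1.5251
D_5 = 1.6714
D_6 = 1.8317
D_7 = 2.0073
D_8 = 2.1998
TV_8 = 2.2643/(0.1561−0.0293) = 17.8573
P₀ = Σ Dₜ/(1+r)ᵗ + TV_8/(1+r)^8 = 11.9829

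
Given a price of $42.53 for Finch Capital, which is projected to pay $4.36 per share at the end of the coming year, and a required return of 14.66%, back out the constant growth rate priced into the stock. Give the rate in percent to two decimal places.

4.41%

From P₀ = D₁/(r − g), the implied growth is g = r − D₁/P₀.
g = 0.1466 − 4.36/42.53 = 0.1466 − 0.10252 = 0.04408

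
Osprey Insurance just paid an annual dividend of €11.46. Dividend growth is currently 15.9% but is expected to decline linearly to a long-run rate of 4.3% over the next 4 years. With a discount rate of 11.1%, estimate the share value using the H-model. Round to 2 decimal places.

H-model: P₀ = D₀[(1+g_L) + H(g_S−g_L)]/(r−g_L), with H = 4/2 = 2.
P₀ = 11.46 × [(1+0.043) + 2×(0.159−0.043)] / (0.111−0.043)
   = 11.46 × 1.2750 / 0.068 = 214.8750

€214.87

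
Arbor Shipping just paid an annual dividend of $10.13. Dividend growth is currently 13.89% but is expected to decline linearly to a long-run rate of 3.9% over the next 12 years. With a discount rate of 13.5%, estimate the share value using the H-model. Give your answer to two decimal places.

H-model: P₀ = D₀[(1+g_L) + H(g_S−g_L)]/(r−g_L), with H = 12/2 = 6.
P₀ = 10.13 × [(1+0.039) + 6×(0.1389−0.039)] / (0.135−0.039)
   = 10.13 × 1.6384 / 0.096 = 172.8853

$172.89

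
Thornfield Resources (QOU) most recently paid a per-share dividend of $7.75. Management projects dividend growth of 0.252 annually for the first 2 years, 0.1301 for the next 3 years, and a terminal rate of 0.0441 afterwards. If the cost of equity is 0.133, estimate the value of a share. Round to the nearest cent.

$156.57

Three-stage DDM. Project D₁…D_5; terminal Gordon value at t=5 with g = 0.0441; discount at r = 0.133.
D_1 = 9.7030
D_2 = 12.1482
D_3 = 13.7286
D_4 = 15.5147
D_5 = 17.5332
TV_5 = 18.3064/(0.133−0.0441) = 205.9213
P₀ = Σ Dₜ/(1+r)ᵗ + TV_5/(1+r)^5 = 156.5668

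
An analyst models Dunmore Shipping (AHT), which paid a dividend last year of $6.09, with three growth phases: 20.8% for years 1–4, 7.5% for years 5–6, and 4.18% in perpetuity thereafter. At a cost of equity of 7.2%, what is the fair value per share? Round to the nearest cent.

$393.50

Three-stage DDM. Project D₁…D_6; terminal Gordon value at t=6 with g = 0.0418; discount at r = 0.072.
D_1 = 7.3567
D_2 = 8.8869
D_3 = 10.7354
D_4 = 12.9684
D_5 = 13.9410
D_6 = 14.9866
TV_6 = 15.6130/(0.072−0.0418) = 516.9867
P₀ = Σ Dₜ/(1+r)ᵗ + TV_6/(1+r)^6 = 393.5041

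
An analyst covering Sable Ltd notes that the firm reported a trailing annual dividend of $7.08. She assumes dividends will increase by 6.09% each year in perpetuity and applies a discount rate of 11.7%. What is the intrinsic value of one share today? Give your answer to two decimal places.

Gordon growth model: P₀ = D₁/(r − g). D₁ = 7.08 × (1 + 0.0609) = 7.5112.
P₀ = 7.5112 / (0.117 − 0.0609) = 7.5112 / 0.0561 = 133.8890

$133.89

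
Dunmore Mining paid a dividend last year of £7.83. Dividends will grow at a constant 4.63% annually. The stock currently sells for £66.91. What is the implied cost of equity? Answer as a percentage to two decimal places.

16.87%

Rearranging the constant-growth DDM: r = D₁/P₀ + g.
D₁ = 7.83 × (1 + 0.0463) = 8.1925.
r = 8.1925 / 66.91 + 0.0463 = 0.12244 + 0.0463 = 0.16874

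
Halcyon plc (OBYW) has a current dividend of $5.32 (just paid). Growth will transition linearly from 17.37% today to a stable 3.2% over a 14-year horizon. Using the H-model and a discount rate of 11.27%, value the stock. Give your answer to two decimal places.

H-model: P₀ = D₀[(1+g_L) + H(g_S−g_L)]/(r−g_L), with H = 14/2 = 7.
P₀ = 5.32 × [(1+0.032) + 7×(0.1737−0.032)] / (0.1127−0.032)
   = 5.32 × 2.0239 / 0.0807 = 133.4219

$133.42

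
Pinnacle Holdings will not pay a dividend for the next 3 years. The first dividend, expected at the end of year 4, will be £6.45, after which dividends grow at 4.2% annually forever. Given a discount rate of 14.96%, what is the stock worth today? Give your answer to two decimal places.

Deferred-dividend DDM. At t=3 the remaining stream is a growing perpetuity with first payment D_4 = 6.45.
V_3 = D_4/(r−g) = 6.45/(0.1496−0.042) = 59.9442
P₀ = V_3/(1+r)^3 = 59.9442/(1+0.1496)^3 = 39.4555

£39.46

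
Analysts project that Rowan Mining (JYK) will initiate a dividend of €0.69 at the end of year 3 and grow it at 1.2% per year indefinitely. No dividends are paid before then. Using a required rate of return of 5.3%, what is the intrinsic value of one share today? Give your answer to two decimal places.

€15.18

Deferred-dividend DDM. At t=2 the remaining stream is a growing perpetuity with first payment D_3 = 0.69.
V_2 = D_3/(r−g) = 0.69/(0.053−0.012) = 16.8293
P₀ = V_2/(1+r)^2 = 16.8293/(1+0.053)^2 = 15.1778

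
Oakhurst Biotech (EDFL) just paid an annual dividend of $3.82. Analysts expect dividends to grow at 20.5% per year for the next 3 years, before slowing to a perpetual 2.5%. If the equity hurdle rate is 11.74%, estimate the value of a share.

Two-stage DDM. Project D₁…D_3 at 0.205, terminal growth 0.025, discount at r = 0.1174.
D_1 = 4.6031
D_2 = 5.5467
D_3 = 6.6838
Terminal value at t=3: TV = D_4/(r−g) = 6.8509/(0.1174−0.025) = 74.1441
P₀ = 4.6031/(1+0.1174)^1 + 5.5467/(1+0.1174)^2 + 6.6838/(1+0.1174)^3 + 74.1441/(1+0.1174)^3 = 66.4961

$66.50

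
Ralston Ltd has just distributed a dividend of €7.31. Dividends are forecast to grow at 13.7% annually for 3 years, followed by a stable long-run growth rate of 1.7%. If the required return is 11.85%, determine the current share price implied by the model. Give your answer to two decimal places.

€99.60

Two-stage DDM. Project D₁…D_3 at 0.137, terminal growth 0.017, discount at r = 0.1185.
D_1 = 8.3115
D_2 = 9.4501
D_3 = 10.7448
Terminal value at t=3: TV = D_4/(r−g) = 10.9275/(0.1185−0.017) = 107.6598
P₀ = 8.3115/(1+0.1185)^1 + 9.4501/(1+0.1185)^2 + 10.7448/(1+0.1185)^3 + 107.6598/(1+0.1185)^3 = 99.6023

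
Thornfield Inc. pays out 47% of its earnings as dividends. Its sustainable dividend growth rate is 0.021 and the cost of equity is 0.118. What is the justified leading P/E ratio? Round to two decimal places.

4.85

Justified leading P/E = b/(r−g) = 0.47/(0.118−0.021) = 4.8454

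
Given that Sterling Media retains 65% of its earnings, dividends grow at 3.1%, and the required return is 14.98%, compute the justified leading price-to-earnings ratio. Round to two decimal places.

2.95

Payout ratio b = 1 − 0.65 = 0.35.
Justified leading P/E = b/(r−g) = 0.35/(0.1498−0.031) = 2.9461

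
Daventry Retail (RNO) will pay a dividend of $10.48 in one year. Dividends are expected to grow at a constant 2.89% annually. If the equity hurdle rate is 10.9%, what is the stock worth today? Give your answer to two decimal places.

Gordon growth model: P₀ = D₁/(r − g), with D₁ = 10.48 given directly.
P₀ = 10.4800 / (0.109 − 0.0289) = 10.4800 / 0.0801 = 130.8365

$130.84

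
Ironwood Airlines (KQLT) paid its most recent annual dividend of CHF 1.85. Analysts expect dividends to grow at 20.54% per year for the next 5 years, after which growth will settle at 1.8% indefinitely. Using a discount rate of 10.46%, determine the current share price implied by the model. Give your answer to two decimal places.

CHF 45.77

Two-stage DDM. Project D₁…D_5 at 0.2054, terminal growth 0.018, discount at r = 0.1046.
D_1 = 2.2300
D_2 = 2.6880
D_3 = 3.2402
D_4 = 3.9057
D_5 = 4.7079
Terminal value at t=5: TV = D_6/(r−g) = 4.7926/(0.1046−0.018) = 55.3423
P₀ = 2.2300/(1+0.1046)^1 + 2.6880/(1+0.1046)^2 + 3.2402/(1+0.1046)^3 + 3.9057/(1+0.1046)^4 + 4.7079/(1+0.1046)^5 + 55.3423/(1+0.1046)^5 = 45.7660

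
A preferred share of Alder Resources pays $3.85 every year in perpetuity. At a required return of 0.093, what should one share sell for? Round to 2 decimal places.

Zero-growth DDM (perpetuity): P₀ = D/r = 3.85 / 0.093 = 41.3978

$41.40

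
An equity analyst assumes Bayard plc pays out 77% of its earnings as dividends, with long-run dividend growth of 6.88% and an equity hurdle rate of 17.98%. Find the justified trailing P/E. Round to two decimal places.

Justified trailing P/E = b(1+g)/(r−g) = 0.77×(1+0.0688)/(0.1798−0.0688) = 7.4142

7.41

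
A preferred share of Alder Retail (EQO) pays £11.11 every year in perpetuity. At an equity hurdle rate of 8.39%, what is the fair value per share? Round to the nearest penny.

Zero-growth DDM (perpetuity): P₀ = D/r = 11.11 / 0.0839 = 132.4195

£132.42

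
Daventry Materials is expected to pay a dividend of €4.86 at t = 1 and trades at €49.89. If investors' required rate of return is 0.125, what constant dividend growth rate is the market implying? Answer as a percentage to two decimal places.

From P₀ = D₁/(r − g), the implied growth is g = r − D₁/P₀.
g = 0.125 − 4.86/49.89 = 0.125 − 0.09741 = 0.02759

2.76%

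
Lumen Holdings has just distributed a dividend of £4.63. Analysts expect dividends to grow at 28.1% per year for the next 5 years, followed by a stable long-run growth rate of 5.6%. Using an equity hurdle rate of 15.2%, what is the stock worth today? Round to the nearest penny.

£118.78

Two-stage DDM. Project D₁…D_5 at 0.281, terminal growth 0.056, discount at r = 0.152.
D_1 = 5.9310
D_2 = 7.5976
D_3 = 9.7326
D_4 = 12.4674
D_5 = 15.9708
Terminal value at t=5: TV = D_6/(r−g) = 16.8652/(0.152−0.056) = 175.6788
P₀ = 5.9310/(1+0.152)^1 + 7.5976/(1+0.152)^2 + 9.7326/(1+0.152)^3 + 12.4674/(1+0.152)^4 + 15.9708/(1+0.152)^5 + 175.6788/(1+0.152)^5 = 118.7779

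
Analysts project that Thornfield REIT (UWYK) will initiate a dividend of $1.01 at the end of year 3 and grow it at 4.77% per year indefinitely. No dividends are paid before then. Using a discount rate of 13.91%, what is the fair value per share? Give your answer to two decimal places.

$8.52

Deferred-dividend DDM. At t=2 the remaining stream is a growing perpetuity with first payment D_3 = 1.01.
V_2 = D_3/(r−g) = 1.01/(0.1391−0.0477) = 11.0503
P₀ = V_2/(1+r)^2 = 11.0503/(1+0.1391)^2 = 8.5163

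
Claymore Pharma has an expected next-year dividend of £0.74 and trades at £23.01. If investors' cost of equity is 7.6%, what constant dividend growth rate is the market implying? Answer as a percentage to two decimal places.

From P₀ = D₁/(r − g), the implied growth is g = r − D₁/P₀.
g = 0.076 − 0.74/23.01 = 0.076 − 0.03216 = 0.04384

4.38%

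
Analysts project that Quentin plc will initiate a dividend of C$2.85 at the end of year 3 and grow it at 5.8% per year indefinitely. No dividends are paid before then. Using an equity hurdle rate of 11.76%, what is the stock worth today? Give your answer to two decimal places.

Deferred-dividend DDM. At t=2 the remaining stream is a growing perpetuity with first payment D_3 = 2.85.
V_2 = D_3/(r−g) = 2.85/(0.1176−0.058) = 47.8188
P₀ = V_2/(1+r)^2 = 47.8188/(1+0.1176)^2 = 38.2847

C$38.28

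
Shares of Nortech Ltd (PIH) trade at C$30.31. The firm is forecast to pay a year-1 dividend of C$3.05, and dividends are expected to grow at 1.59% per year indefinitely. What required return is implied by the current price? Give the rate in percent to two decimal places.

Rearranging the constant-growth DDM: r = D₁/P₀ + g.
r = 3.0500 / 30.31 + 0.0159 = 0.10063 + 0.0159 = 0.11653

11.65%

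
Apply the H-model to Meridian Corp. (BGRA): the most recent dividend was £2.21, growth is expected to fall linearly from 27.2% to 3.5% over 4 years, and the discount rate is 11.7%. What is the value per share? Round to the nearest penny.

H-model: P₀ = D₀[(1+g_L) + H(g_S−g_L)]/(r−g_L), with H = 4/2 = 2.
P₀ = 2.21 × [(1+0.035) + 2×(0.272−0.035)] / (0.117−0.035)
   = 2.21 × 1.5090 / 0.082 = 40.6694

£40.67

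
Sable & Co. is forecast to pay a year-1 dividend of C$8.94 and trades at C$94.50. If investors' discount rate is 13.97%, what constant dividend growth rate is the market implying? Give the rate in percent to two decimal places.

From P₀ = D₁/(r − g), the implied growth is g = r − D₁/P₀.
g = 0.1397 − 8.94/94.50 = 0.1397 − 0.09460 = 0.04510

4.51%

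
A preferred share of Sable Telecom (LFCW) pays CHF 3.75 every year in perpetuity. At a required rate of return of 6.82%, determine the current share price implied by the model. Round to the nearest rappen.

CHF 54.99

Zero-growth DDM (perpetuity): P₀ = D/r = 3.75 / 0.0682 = 54.9853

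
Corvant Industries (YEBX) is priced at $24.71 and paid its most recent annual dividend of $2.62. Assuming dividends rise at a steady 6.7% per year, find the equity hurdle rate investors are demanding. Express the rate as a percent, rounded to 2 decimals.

Rearranging the constant-growth DDM: r = D₁/P₀ + g.
D₁ = 2.62 × (1 + 0.067) = 2.7955.
r = 2.7955 / 24.71 + 0.067 = 0.11313 + 0.067 = 0.18013

18.01%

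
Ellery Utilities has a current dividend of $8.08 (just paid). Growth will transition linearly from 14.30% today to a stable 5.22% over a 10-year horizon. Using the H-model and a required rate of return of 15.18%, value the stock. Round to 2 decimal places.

H-model: P₀ = D₀[(1+g_L) + H(g_S−g_L)]/(r−g_L), with H = 10/2 = 5.
P₀ = 8.08 × [(1+0.0522) + 5×(0.143−0.0522)] / (0.1518−0.0522)
   = 8.08 × 1.5062 / 0.0996 = 122.1897

$122.19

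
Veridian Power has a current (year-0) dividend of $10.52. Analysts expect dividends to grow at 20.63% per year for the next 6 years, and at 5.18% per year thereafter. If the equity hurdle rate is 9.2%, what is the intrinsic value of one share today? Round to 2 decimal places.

$590.90

Two-stage DDM. Project D₁…D_6 at 0.2063, terminal growth 0.0518, discount at r = 0.092.
D_1 = 12.6903
D_2 = 15.3083
D_3 = 18.4664
D_4 = 22.2760
D_5 = 26.8715
D_6 = 32.4151
Terminal value at t=6: TV = D_7/(r−g) = 34.0942/(0.092−0.0518) = 848.1151
P₀ = 12.6903/(1+0.092)^1 + 15.3083/(1+0.092)^2 + 18.4664/(1+0.092)^3 + 22.2760/(1+0.092)^4 + 26.8715/(1+0.092)^5 + 32.4151/(1+0.092)^6 + 848.1151/(1+0.092)^6 = 590.8990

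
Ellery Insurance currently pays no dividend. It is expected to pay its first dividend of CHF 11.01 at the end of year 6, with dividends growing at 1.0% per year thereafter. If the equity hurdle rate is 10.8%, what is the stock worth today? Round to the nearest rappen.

CHF 67.28

Deferred-dividend DDM. At t=5 the remaining stream is a growing perpetuity with first payment D_6 = 11.01.
V_5 = D_6/(r−g) = 11.01/(0.108−0.01) = 112.3469
P₀ = V_5/(1+r)^5 = 112.3469/(1+0.108)^5 = 67.2764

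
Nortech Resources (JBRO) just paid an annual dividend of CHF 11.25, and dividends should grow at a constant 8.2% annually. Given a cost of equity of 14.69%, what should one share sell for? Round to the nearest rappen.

Gordon growth model: P₀ = D₁/(r − g). D₁ = 11.25 × (1 + 0.082) = 12.1725.
P₀ = 12.1725 / (0.1469 − 0.082) = 12.1725 / 0.0649 = 187.5578

CHF 187.56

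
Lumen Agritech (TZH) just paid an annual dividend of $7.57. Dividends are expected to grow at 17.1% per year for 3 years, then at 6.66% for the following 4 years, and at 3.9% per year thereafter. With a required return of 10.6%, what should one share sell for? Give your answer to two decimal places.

Three-stage DDM. Project D₁…D_7; terminal Gordon value at t=7 with g = 0.039; discount at r = 0.106.
D_1 = 8.8645
D_2 = 10.3803
D_3 = 12.1553
D_4 = 12.9649
D_5 = 13.8283
D_6 = 14.7493
D_7 = 15.7316
TV_7 = 16.3451/(0.106−0.039) = 243.9572
P₀ = Σ Dₜ/(1+r)ᵗ + TV_7/(1+r)^7 = 178.8467

$178.85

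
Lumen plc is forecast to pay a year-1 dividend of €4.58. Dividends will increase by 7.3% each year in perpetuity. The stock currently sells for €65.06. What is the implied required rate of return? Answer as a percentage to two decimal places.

Rearranging the constant-growth DDM: r = D₁/P₀ + g.
r = 4.5800 / 65.06 + 0.073 = 0.07040 + 0.073 = 0.14340

14.34%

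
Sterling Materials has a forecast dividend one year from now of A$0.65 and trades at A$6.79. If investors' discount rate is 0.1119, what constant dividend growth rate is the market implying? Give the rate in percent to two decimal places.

From P₀ = D₁/(r − g), the implied growth is g = r − D₁/P₀.
g = 0.1119 − 0.65/6.79 = 0.1119 − 0.09573 = 0.01617

1.62%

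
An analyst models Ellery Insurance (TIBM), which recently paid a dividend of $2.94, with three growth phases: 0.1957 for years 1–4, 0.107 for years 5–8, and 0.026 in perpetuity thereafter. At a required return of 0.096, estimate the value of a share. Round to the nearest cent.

Three-stage DDM. Project D₁…D_8; terminal Gordon value at t=8 with g = 0.026; discount at r = 0.096.
D_1 = 3.5154
D_2 = 4.2033
D_3 = 5.0259
D_4 = 6.0095
D_5 = 6.6525
D_6 = 7.3643
D_7 = 8.1523
D_8 = 9.0246
TV_8 = 9.2592/(0.096−0.026) = 132.2745
P₀ = Σ Dₜ/(1+r)ᵗ + TV_8/(1+r)^8 = 95.3023

$95.30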